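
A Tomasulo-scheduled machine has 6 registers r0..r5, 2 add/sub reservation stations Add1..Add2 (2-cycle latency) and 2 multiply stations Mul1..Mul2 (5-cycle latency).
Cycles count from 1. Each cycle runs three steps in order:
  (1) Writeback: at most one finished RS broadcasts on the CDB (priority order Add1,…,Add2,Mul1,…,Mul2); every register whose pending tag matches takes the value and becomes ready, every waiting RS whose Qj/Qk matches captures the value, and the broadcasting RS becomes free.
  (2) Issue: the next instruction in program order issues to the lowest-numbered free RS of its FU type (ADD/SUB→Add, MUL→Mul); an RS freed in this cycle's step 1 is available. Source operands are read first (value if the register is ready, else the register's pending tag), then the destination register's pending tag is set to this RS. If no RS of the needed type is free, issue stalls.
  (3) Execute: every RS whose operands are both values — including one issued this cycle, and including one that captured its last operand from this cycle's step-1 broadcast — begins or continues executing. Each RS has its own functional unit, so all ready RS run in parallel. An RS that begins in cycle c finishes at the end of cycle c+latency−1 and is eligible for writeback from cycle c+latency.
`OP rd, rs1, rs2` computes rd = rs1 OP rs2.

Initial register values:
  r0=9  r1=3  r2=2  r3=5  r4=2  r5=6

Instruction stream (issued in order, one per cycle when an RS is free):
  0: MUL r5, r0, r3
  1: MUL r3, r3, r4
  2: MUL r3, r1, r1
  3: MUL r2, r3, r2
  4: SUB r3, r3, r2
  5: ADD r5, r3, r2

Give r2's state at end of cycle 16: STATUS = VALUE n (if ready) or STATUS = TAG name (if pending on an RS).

c1: issue MUL r5<-Mul1 | r0:9,r1:3,r2:2,r3:5,r4:2,r5:Mul1
c2: issue MUL r3<-Mul2 | r0:9,r1:3,r2:2,r3:Mul2,r4:2,r5:Mul1
c3: stall | r0:9,r1:3,r2:2,r3:Mul2,r4:2,r5:Mul1
c4: stall | r0:9,r1:3,r2:2,r3:Mul2,r4:2,r5:Mul1
c5: stall | r0:9,r1:3,r2:2,r3:Mul2,r4:2,r5:Mul1
c6: CDB Mul1=45; issue MUL r3<-Mul1 | r0:9,r1:3,r2:2,r3:Mul1,r4:2,r5:45
c7: CDB Mul2=10; issue MUL r2<-Mul2 | r0:9,r1:3,r2:Mul2,r3:Mul1,r4:2,r5:45
c8: issue SUB r3<-Add1 | r0:9,r1:3,r2:Mul2,r3:Add1,r4:2,r5:45
c9: issue ADD r5<-Add2 | r0:9,r1:3,r2:Mul2,r3:Add1,r4:2,r5:Add2
c10: - | r0:9,r1:3,r2:Mul2,r3:Add1,r4:2,r5:Add2
c11: CDB Mul1=9 | r0:9,r1:3,r2:Mul2,r3:Add1,r4:2,r5:Add2
c12: - | r0:9,r1:3,r2:Mul2,r3:Add1,r4:2,r5:Add2
c13: - | r0:9,r1:3,r2:Mul2,r3:Add1,r4:2,r5:Add2
c14: - | r0:9,r1:3,r2:Mul2,r3:Add1,r4:2,r5:Add2
c15: - | r0:9,r1:3,r2:Mul2,r3:Add1,r4:2,r5:Add2
c16: CDB Mul2=18 | r0:9,r1:3,r2:18,r3:Add1,r4:2,r5:Add2

STATUS = VALUE 18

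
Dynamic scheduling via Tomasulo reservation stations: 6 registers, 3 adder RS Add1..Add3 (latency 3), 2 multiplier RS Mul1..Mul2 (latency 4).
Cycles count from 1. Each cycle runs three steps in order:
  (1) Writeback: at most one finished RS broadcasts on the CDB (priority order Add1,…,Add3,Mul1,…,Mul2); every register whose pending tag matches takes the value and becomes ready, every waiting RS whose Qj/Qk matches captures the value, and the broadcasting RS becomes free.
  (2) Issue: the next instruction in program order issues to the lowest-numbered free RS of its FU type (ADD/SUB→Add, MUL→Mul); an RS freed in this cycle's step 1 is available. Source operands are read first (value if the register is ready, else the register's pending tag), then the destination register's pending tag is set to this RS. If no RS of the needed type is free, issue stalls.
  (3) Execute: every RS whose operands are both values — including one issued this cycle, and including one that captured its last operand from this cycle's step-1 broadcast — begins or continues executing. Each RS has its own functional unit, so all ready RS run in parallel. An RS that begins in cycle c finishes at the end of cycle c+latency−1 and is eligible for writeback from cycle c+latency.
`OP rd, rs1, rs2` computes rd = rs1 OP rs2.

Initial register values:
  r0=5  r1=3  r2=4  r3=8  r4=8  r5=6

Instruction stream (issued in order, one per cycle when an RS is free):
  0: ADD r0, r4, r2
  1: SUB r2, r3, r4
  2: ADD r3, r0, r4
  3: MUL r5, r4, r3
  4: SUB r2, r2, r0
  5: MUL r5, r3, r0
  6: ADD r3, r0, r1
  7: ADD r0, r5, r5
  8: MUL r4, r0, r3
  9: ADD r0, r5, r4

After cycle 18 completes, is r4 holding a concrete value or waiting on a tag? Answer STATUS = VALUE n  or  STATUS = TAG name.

c1: issue ADD r0<-Add1 | r0:Add1,r1:3,r2:4,r3:8,r4:8,r5:6
c2: issue SUB r2<-Add2 | r0:Add1,r1:3,r2:Add2,r3:8,r4:8,r5:6
c3: issue ADD r3<-Add3 | r0:Add1,r1:3,r2:Add2,r3:Add3,r4:8,r5:6
c4: CDB Add1=12; issue MUL r5<-Mul1 | r0:12,r1:3,r2:Add2,r3:Add3,r4:8,r5:Mul1
c5: CDB Add2=0; issue SUB r2<-Add1 | r0:12,r1:3,r2:Add1,r3:Add3,r4:8,r5:Mul1
c6: issue MUL r5<-Mul2 | r0:12,r1:3,r2:Add1,r3:Add3,r4:8,r5:Mul2
c7: CDB Add3=20; issue ADD r3<-Add2 | r0:12,r1:3,r2:Add1,r3:Add2,r4:8,r5:Mul2
c8: CDB Add1=-12; issue ADD r0<-Add1 | r0:Add1,r1:3,r2:-12,r3:Add2,r4:8,r5:Mul2
c9: stall | r0:Add1,r1:3,r2:-12,r3:Add2,r4:8,r5:Mul2
c10: CDB Add2=15; stall | r0:Add1,r1:3,r2:-12,r3:15,r4:8,r5:Mul2
c11: CDB Mul1=160; issue MUL r4<-Mul1 | r0:Add1,r1:3,r2:-12,r3:15,r4:Mul1,r5:Mul2
c12: CDB Mul2=240; issue ADD r0<-Add2 | r0:Add2,r1:3,r2:-12,r3:15,r4:Mul1,r5:240
c13: - | r0:Add2,r1:3,r2:-12,r3:15,r4:Mul1,r5:240
c14: - | r0:Add2,r1:3,r2:-12,r3:15,r4:Mul1,r5:240
c15: CDB Add1=480 | r0:Add2,r1:3,r2:-12,r3:15,r4:Mul1,r5:240
c16: - | r0:Add2,r1:3,r2:-12,r3:15,r4:Mul1,r5:240
c17: - | r0:Add2,r1:3,r2:-12,r3:15,r4:Mul1,r5:240
c18: - | r0:Add2,r1:3,r2:-12,r3:15,r4:Mul1,r5:240

STATUS = TAG Mul1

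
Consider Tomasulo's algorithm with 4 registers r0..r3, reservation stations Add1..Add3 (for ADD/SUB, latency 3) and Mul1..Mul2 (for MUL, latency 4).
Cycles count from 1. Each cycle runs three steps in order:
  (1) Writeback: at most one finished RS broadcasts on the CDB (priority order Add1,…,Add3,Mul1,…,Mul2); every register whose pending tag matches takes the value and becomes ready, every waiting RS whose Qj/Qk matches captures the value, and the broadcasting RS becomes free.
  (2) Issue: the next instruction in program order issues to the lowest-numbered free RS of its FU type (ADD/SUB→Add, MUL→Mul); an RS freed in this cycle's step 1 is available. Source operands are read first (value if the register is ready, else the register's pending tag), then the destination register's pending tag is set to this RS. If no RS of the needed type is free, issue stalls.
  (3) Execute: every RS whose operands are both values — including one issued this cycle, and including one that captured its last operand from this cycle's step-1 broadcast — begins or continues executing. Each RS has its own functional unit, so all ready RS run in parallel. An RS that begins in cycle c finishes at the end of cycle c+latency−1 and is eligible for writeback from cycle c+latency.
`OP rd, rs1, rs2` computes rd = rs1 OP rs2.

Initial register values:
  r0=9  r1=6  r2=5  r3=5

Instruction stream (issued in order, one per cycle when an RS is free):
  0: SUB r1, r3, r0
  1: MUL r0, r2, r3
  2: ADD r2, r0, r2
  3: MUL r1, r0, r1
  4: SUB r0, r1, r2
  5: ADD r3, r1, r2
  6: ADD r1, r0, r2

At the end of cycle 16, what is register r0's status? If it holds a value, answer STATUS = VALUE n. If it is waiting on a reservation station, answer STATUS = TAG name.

c1: issue SUB r1<-Add1 | r0:9,r1:Add1,r2:5,r3:5
c2: issue MUL r0<-Mul1 | r0:Mul1,r1:Add1,r2:5,r3:5
c3: issue ADD r2<-Add2 | r0:Mul1,r1:Add1,r2:Add2,r3:5
c4: CDB Add1=-4; issue MUL r1<-Mul2 | r0:Mul1,r1:Mul2,r2:Add2,r3:5
c5: issue SUB r0<-Add1 | r0:Add1,r1:Mul2,r2:Add2,r3:5
c6: CDB Mul1=25; issue ADD r3<-Add3 | r0:Add1,r1:Mul2,r2:Add2,r3:Add3
c7: stall | r0:Add1,r1:Mul2,r2:Add2,r3:Add3
c8: stall | r0:Add1,r1:Mul2,r2:Add2,r3:Add3
c9: CDB Add2=30; issue ADD r1<-Add2 | r0:Add1,r1:Add2,r2:30,r3:Add3
c10: CDB Mul2=-100 | r0:Add1,r1:Add2,r2:30,r3:Add3
c11: - | r0:Add1,r1:Add2,r2:30,r3:Add3
c12: - | r0:Add1,r1:Add2,r2:30,r3:Add3
c13: CDB Add1=-130 | r0:-130,r1:Add2,r2:30,r3:Add3
c14: CDB Add3=-70 | r0:-130,r1:Add2,r2:30,r3:-70
c15: - | r0:-130,r1:Add2,r2:30,r3:-70
c16: CDB Add2=-100 | r0:-130,r1:-100,r2:30,r3:-70

STATUS = VALUE -130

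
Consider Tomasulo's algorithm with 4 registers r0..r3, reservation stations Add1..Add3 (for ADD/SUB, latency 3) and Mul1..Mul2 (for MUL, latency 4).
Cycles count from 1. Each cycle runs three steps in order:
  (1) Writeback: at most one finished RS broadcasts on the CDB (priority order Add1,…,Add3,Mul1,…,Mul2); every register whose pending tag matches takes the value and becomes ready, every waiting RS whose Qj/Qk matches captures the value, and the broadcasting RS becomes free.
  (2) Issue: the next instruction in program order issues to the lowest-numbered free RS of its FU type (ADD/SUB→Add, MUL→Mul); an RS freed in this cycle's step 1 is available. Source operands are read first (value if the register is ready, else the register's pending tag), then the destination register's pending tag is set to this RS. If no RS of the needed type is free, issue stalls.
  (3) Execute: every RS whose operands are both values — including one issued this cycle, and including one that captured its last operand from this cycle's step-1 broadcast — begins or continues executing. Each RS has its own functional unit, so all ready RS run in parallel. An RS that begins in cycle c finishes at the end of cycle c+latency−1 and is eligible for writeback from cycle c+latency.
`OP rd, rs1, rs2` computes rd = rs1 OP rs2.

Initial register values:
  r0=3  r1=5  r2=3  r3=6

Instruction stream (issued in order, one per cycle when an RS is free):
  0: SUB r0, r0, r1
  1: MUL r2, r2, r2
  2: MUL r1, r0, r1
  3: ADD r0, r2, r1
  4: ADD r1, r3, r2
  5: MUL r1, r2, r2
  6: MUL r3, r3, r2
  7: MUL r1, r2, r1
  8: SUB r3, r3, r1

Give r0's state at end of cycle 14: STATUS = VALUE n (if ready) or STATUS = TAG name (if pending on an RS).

  c1: issue SUB r0<-Add1  regs: r0:Add1,r1:5,r2:3,r3:6
  c2: issue MUL r2<-Mul1  regs: r0:Add1,r1:5,r2:Mul1,r3:6
  c3: issue MUL r1<-Mul2  regs: r0:Add1,r1:Mul2,r2:Mul1,r3:6
  c4: CDB Add1=-2; issue ADD r0<-Add1  regs: r0:Add1,r1:Mul2,r2:Mul1,r3:6
  c5: issue ADD r1<-Add2  regs: r0:Add1,r1:Add2,r2:Mul1,r3:6
  c6: CDB Mul1=9; issue MUL r1<-Mul1  regs: r0:Add1,r1:Mul1,r2:9,r3:6
  c7: stall  regs: r0:Add1,r1:Mul1,r2:9,r3:6
  c8: CDB Mul2=-10; issue MUL r3<-Mul2  regs: r0:Add1,r1:Mul1,r2:9,r3:Mul2
  c9: CDB Add2=15; stall  regs: r0:Add1,r1:Mul1,r2:9,r3:Mul2
  c10: CDB Mul1=81; issue MUL r1<-Mul1  regs: r0:Add1,r1:Mul1,r2:9,r3:Mul2
  c11: CDB Add1=-1; issue SUB r3<-Add1  regs: r0:-1,r1:Mul1,r2:9,r3:Add1
  c12: CDB Mul2=54  regs: r0:-1,r1:Mul1,r2:9,r3:Add1
  c13: -  regs: r0:-1,r1:Mul1,r2:9,r3:Add1
  c14: CDB Mul1=729  regs: r0:-1,r1:729,r2:9,r3:Add1

STATUS = VALUE -1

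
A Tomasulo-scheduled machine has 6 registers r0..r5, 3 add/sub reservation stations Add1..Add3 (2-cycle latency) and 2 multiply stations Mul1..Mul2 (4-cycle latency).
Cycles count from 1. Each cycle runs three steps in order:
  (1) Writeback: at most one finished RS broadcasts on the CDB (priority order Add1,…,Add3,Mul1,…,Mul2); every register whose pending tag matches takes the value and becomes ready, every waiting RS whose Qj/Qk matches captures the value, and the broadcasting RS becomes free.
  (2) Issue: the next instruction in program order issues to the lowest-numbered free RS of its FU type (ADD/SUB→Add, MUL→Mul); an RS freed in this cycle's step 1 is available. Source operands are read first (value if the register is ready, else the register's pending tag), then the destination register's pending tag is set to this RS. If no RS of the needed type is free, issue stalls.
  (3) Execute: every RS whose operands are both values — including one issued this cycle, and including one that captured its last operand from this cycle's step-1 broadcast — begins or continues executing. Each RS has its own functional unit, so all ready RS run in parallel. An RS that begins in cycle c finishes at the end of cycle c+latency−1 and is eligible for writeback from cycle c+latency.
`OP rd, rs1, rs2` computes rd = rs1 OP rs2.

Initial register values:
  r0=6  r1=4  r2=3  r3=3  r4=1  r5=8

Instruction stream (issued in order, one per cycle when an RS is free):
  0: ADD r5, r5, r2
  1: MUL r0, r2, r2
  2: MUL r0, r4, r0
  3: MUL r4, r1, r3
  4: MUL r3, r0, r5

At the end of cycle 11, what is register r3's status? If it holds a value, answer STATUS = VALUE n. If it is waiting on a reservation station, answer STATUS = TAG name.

  c1: issue ADD r5<-Add1  regs: r0:6,r1:4,r2:3,r3:3,r4:1,r5:Add1
  c2: issue MUL r0<-Mul1  regs: r0:Mul1,r1:4,r2:3,r3:3,r4:1,r5:Add1
  c3: CDB Add1=11; issue MUL r0<-Mul2  regs: r0:Mul2,r1:4,r2:3,r3:3,r4:1,r5:11
  c4: stall  regs: r0:Mul2,r1:4,r2:3,r3:3,r4:1,r5:11
  c5: stall  regs: r0:Mul2,r1:4,r2:3,r3:3,r4:1,r5:11
  c6: CDB Mul1=9; issue MUL r4<-Mul1  regs: r0:Mul2,r1:4,r2:3,r3:3,r4:Mul1,r5:11
  c7: stall  regs: r0:Mul2,r1:4,r2:3,r3:3,r4:Mul1,r5:11
  c8: stall  regs: r0:Mul2,r1:4,r2:3,r3:3,r4:Mul1,r5:11
  c9: stall  regs: r0:Mul2,r1:4,r2:3,r3:3,r4:Mul1,r5:11
  c10: CDB Mul1=12; issue MUL r3<-Mul1  regs: r0:Mul2,r1:4,r2:3,r3:Mul1,r4:12,r5:11
  c11: CDB Mul2=9  regs: r0:9,r1:4,r2:3,r3:Mul1,r4:12,r5:11

STATUS = TAG Mul1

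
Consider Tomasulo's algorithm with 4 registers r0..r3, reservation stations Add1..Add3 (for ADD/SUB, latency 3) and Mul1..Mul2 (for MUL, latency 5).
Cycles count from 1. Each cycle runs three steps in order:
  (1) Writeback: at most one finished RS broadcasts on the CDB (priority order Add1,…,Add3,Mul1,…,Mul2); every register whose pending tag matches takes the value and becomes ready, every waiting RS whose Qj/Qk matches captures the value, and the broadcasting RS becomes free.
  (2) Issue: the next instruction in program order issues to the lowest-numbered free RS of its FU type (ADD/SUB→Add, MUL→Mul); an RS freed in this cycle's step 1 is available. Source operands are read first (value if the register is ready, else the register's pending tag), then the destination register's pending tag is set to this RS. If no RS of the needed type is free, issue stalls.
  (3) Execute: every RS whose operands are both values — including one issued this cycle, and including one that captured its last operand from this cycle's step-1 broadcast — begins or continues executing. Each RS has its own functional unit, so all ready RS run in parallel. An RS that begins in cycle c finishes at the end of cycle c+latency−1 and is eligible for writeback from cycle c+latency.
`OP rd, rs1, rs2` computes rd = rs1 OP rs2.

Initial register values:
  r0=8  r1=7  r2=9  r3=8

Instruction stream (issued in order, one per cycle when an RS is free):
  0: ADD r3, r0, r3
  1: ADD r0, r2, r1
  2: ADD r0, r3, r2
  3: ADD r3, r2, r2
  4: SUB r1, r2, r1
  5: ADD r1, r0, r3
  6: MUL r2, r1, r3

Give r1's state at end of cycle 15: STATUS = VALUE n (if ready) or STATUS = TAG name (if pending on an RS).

STATUS = VALUE 43

cycle 1: issue ADD r3<-Add1 // r0:8,r1:7,r2:9,r3:Add1
cycle 2: issue ADD r0<-Add2 // r0:Add2,r1:7,r2:9,r3:Add1
cycle 3: issue ADD r0<-Add3 // r0:Add3,r1:7,r2:9,r3:Add1
cycle 4: CDB Add1=16; issue ADD r3<-Add1 // r0:Add3,r1:7,r2:9,r3:Add1
cycle 5: CDB Add2=16; issue SUB r1<-Add2 // r0:Add3,r1:Add2,r2:9,r3:Add1
cycle 6: stall // r0:Add3,r1:Add2,r2:9,r3:Add1
cycle 7: CDB Add1=18; issue ADD r1<-Add1 // r0:Add3,r1:Add1,r2:9,r3:18
cycle 8: CDB Add2=2; issue MUL r2<-Mul1 // r0:Add3,r1:Add1,r2:Mul1,r3:18
cycle 9: CDB Add3=25 // r0:25,r1:Add1,r2:Mul1,r3:18
cycle 10: - // r0:25,r1:Add1,r2:Mul1,r3:18
cycle 11: - // r0:25,r1:Add1,r2:Mul1,r3:18
cycle 12: CDB Add1=43 // r0:25,r1:43,r2:Mul1,r3:18
cycle 13: - // r0:25,r1:43,r2:Mul1,r3:18
cycle 14: - // r0:25,r1:43,r2:Mul1,r3:18
cycle 15: - // r0:25,r1:43,r2:Mul1,r3:18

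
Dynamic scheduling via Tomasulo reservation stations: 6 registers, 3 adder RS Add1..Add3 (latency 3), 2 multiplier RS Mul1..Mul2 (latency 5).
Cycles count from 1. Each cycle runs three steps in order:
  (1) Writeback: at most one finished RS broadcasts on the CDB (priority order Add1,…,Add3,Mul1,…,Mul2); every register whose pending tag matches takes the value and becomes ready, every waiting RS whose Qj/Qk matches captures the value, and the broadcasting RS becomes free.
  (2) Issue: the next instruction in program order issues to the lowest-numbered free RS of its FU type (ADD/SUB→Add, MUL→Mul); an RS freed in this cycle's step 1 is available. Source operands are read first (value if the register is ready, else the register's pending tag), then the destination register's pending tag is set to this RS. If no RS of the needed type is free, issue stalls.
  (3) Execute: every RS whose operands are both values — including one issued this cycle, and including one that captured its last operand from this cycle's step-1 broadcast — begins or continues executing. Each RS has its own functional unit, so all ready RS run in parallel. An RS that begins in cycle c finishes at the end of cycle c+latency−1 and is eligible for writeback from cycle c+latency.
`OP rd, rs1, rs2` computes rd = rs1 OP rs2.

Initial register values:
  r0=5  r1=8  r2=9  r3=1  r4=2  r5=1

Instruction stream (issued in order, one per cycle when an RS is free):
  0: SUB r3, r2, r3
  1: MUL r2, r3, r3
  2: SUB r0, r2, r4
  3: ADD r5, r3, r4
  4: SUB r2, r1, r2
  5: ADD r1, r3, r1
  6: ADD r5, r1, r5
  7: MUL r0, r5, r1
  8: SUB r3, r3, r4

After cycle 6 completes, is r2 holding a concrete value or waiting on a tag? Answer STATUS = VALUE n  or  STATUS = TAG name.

cycle 1: issue SUB r3<-Add1 // r0:5,r1:8,r2:9,r3:Add1,r4:2,r5:1
cycle 2: issue MUL r2<-Mul1 // r0:5,r1:8,r2:Mul1,r3:Add1,r4:2,r5:1
cycle 3: issue SUB r0<-Add2 // r0:Add2,r1:8,r2:Mul1,r3:Add1,r4:2,r5:1
cycle 4: CDB Add1=8; issue ADD r5<-Add1 // r0:Add2,r1:8,r2:Mul1,r3:8,r4:2,r5:Add1
cycle 5: issue SUB r2<-Add3 // r0:Add2,r1:8,r2:Add3,r3:8,r4:2,r5:Add1
cycle 6: stall // r0:Add2,r1:8,r2:Add3,r3:8,r4:2,r5:Add1

STATUS = TAG Add3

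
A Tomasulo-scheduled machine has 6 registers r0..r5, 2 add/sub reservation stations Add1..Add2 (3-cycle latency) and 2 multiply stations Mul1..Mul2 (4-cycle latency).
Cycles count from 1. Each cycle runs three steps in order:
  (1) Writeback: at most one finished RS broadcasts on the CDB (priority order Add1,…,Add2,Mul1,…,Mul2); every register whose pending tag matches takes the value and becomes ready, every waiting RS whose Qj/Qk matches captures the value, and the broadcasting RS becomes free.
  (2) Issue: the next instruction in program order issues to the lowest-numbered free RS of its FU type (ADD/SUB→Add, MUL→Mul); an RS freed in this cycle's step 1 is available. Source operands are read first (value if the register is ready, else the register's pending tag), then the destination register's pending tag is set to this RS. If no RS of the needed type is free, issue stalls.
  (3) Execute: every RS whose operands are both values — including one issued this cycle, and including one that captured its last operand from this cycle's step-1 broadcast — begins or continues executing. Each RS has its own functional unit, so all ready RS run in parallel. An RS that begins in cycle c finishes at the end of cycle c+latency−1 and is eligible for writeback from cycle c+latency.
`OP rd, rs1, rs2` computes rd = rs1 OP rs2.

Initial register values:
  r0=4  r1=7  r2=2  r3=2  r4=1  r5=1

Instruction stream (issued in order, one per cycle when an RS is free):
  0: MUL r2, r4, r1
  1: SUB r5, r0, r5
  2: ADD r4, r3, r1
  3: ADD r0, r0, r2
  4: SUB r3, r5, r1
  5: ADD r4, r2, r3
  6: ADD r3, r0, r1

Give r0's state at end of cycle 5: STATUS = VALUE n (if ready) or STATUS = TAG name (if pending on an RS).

STATUS = TAG Add1

cycle 1: issue MUL r2<-Mul1 // r0:4,r1:7,r2:Mul1,r3:2,r4:1,r5:1
cycle 2: issue SUB r5<-Add1 // r0:4,r1:7,r2:Mul1,r3:2,r4:1,r5:Add1
cycle 3: issue ADD r4<-Add2 // r0:4,r1:7,r2:Mul1,r3:2,r4:Add2,r5:Add1
cycle 4: stall // r0:4,r1:7,r2:Mul1,r3:2,r4:Add2,r5:Add1
cycle 5: CDB Add1=3; issue ADD r0<-Add1 // r0:Add1,r1:7,r2:Mul1,r3:2,r4:Add2,r5:3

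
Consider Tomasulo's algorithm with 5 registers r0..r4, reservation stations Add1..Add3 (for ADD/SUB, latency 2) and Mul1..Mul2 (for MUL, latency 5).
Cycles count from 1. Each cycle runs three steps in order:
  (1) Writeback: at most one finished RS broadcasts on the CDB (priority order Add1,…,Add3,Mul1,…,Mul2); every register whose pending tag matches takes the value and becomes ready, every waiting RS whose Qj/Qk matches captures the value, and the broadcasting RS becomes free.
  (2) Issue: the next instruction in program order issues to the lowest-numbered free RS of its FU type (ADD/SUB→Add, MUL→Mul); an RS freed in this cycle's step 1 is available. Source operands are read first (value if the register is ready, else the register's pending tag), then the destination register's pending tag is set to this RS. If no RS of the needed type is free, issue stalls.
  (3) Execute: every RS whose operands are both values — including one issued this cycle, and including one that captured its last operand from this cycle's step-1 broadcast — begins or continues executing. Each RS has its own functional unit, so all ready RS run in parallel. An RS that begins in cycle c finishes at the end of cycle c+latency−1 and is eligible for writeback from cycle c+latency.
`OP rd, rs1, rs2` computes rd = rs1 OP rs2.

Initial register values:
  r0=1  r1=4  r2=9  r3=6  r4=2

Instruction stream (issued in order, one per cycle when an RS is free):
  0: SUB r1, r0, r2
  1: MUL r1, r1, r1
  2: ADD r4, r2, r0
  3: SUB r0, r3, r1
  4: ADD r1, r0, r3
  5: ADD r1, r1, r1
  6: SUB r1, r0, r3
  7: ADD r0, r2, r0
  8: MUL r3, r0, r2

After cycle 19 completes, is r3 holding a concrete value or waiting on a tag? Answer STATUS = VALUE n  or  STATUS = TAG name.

c1: issue SUB r1<-Add1 | r0:1,r1:Add1,r2:9,r3:6,r4:2
c2: issue MUL r1<-Mul1 | r0:1,r1:Mul1,r2:9,r3:6,r4:2
c3: CDB Add1=-8; issue ADD r4<-Add1 | r0:1,r1:Mul1,r2:9,r3:6,r4:Add1
c4: issue SUB r0<-Add2 | r0:Add2,r1:Mul1,r2:9,r3:6,r4:Add1
c5: CDB Add1=10; issue ADD r1<-Add1 | r0:Add2,r1:Add1,r2:9,r3:6,r4:10
c6: issue ADD r1<-Add3 | r0:Add2,r1:Add3,r2:9,r3:6,r4:10
c7: stall | r0:Add2,r1:Add3,r2:9,r3:6,r4:10
c8: CDB Mul1=64; stall | r0:Add2,r1:Add3,r2:9,r3:6,r4:10
c9: stall | r0:Add2,r1:Add3,r2:9,r3:6,r4:10
c10: CDB Add2=-58; issue SUB r1<-Add2 | r0:-58,r1:Add2,r2:9,r3:6,r4:10
c11: stall | r0:-58,r1:Add2,r2:9,r3:6,r4:10
c12: CDB Add1=-52; issue ADD r0<-Add1 | r0:Add1,r1:Add2,r2:9,r3:6,r4:10
c13: CDB Add2=-64; issue MUL r3<-Mul1 | r0:Add1,r1:-64,r2:9,r3:Mul1,r4:10
c14: CDB Add1=-49 | r0:-49,r1:-64,r2:9,r3:Mul1,r4:10
c15: CDB Add3=-104 | r0:-49,r1:-64,r2:9,r3:Mul1,r4:10
c16: - | r0:-49,r1:-64,r2:9,r3:Mul1,r4:10
c17: - | r0:-49,r1:-64,r2:9,r3:Mul1,r4:10
c18: - | r0:-49,r1:-64,r2:9,r3:Mul1,r4:10
c19: CDB Mul1=-441 | r0:-49,r1:-64,r2:9,r3:-441,r4:10

STATUS = VALUE -441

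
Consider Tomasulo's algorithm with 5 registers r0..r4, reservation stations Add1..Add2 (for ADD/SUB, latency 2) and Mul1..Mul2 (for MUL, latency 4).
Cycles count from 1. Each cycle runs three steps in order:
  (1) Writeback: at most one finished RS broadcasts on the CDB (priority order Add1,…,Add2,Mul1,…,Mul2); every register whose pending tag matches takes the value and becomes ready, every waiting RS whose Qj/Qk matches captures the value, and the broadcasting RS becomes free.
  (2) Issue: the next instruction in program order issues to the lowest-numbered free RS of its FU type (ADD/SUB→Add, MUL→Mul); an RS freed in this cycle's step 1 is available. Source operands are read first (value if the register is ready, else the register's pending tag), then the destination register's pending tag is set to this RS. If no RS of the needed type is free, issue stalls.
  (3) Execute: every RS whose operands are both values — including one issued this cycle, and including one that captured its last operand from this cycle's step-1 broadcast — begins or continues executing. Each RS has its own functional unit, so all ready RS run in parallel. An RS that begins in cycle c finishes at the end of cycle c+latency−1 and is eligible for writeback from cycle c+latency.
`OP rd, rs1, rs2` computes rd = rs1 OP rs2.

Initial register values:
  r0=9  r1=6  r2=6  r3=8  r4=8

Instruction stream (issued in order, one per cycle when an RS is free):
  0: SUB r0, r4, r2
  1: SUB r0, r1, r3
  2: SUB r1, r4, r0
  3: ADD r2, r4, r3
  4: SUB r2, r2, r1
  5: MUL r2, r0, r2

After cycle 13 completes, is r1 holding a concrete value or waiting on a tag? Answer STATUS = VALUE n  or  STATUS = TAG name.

cycle 1: issue SUB r0<-Add1 // r0:Add1,r1:6,r2:6,r3:8,r4:8
cycle 2: issue SUB r0<-Add2 // r0:Add2,r1:6,r2:6,r3:8,r4:8
cycle 3: CDB Add1=2; issue SUB r1<-Add1 // r0:Add2,r1:Add1,r2:6,r3:8,r4:8
cycle 4: CDB Add2=-2; issue ADD r2<-Add2 // r0:-2,r1:Add1,r2:Add2,r3:8,r4:8
cycle 5: stall // r0:-2,r1:Add1,r2:Add2,r3:8,r4:8
cycle 6: CDB Add1=10; issue SUB r2<-Add1 // r0:-2,r1:10,r2:Add1,r3:8,r4:8
cycle 7: CDB Add2=16; issue MUL r2<-Mul1 // r0:-2,r1:10,r2:Mul1,r3:8,r4:8
cycle 8: - // r0:-2,r1:10,r2:Mul1,r3:8,r4:8
cycle 9: CDB Add1=6 // r0:-2,r1:10,r2:Mul1,r3:8,r4:8
cycle 10: - // r0:-2,r1:10,r2:Mul1,r3:8,r4:8
cycle 11: - // r0:-2,r1:10,r2:Mul1,r3:8,r4:8
cycle 12: - // r0:-2,r1:10,r2:Mul1,r3:8,r4:8
cycle 13: CDB Mul1=-12 // r0:-2,r1:10,r2:-12,r3:8,r4:8

STATUS = VALUE 10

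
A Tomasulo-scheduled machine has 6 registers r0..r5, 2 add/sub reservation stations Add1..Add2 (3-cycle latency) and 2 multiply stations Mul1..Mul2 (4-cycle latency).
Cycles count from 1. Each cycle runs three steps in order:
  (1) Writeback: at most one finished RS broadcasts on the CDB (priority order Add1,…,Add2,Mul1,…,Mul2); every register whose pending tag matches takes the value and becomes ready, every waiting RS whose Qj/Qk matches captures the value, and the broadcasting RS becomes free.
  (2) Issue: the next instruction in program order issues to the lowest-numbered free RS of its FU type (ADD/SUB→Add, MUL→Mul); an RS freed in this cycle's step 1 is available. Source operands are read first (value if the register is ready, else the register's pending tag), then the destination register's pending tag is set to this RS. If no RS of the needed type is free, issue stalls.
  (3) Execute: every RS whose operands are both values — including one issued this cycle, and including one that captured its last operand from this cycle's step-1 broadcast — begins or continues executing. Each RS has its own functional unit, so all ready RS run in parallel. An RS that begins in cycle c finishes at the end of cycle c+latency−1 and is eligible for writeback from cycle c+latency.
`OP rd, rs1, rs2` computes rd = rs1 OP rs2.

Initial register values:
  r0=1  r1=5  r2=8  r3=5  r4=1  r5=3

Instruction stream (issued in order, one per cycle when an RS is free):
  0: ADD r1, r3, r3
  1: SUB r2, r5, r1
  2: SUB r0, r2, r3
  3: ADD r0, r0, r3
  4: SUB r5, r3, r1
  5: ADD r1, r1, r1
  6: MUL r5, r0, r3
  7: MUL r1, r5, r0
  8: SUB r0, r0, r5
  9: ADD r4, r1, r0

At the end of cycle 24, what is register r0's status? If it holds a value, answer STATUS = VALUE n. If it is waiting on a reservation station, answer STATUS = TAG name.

  c1: issue ADD r1<-Add1  regs: r0:1,r1:Add1,r2:8,r3:5,r4:1,r5:3
  c2: issue SUB r2<-Add2  regs: r0:1,r1:Add1,r2:Add2,r3:5,r4:1,r5:3
  c3: stall  regs: r0:1,r1:Add1,r2:Add2,r3:5,r4:1,r5:3
  c4: CDB Add1=10; issue SUB r0<-Add1  regs: r0:Add1,r1:10,r2:Add2,r3:5,r4:1,r5:3
  c5: stall  regs: r0:Add1,r1:10,r2:Add2,r3:5,r4:1,r5:3
  c6: stall  regs: r0:Add1,r1:10,r2:Add2,r3:5,r4:1,r5:3
  c7: CDB Add2=-7; issue ADD r0<-Add2  regs: r0:Add2,r1:10,r2:-7,r3:5,r4:1,r5:3
  c8: stall  regs: r0:Add2,r1:10,r2:-7,r3:5,r4:1,r5:3
  c9: stall  regs: r0:Add2,r1:10,r2:-7,r3:5,r4:1,r5:3
  c10: CDB Add1=-12; issue SUB r5<-Add1  regs: r0:Add2,r1:10,r2:-7,r3:5,r4:1,r5:Add1
  c11: stall  regs: r0:Add2,r1:10,r2:-7,r3:5,r4:1,r5:Add1
  c12: stall  regs: r0:Add2,r1:10,r2:-7,r3:5,r4:1,r5:Add1
  c13: CDB Add1=-5; issue ADD r1<-Add1  regs: r0:Add2,r1:Add1,r2:-7,r3:5,r4:1,r5:-5
  c14: CDB Add2=-7; issue MUL r5<-Mul1  regs: r0:-7,r1:Add1,r2:-7,r3:5,r4:1,r5:Mul1
  c15: issue MUL r1<-Mul2  regs: r0:-7,r1:Mul2,r2:-7,r3:5,r4:1,r5:Mul1
  c16: CDB Add1=20; issue SUB r0<-Add1  regs: r0:Add1,r1:Mul2,r2:-7,r3:5,r4:1,r5:Mul1
  c17: issue ADD r4<-Add2  regs: r0:Add1,r1:Mul2,r2:-7,r3:5,r4:Add2,r5:Mul1
  c18: CDB Mul1=-35  regs: r0:Add1,r1:Mul2,r2:-7,r3:5,r4:Add2,r5:-35
  c19: -  regs: r0:Add1,r1:Mul2,r2:-7,r3:5,r4:Add2,r5:-35
  c20: -  regs: r0:Add1,r1:Mul2,r2:-7,r3:5,r4:Add2,r5:-35
  c21: CDB Add1=28  regs: r0:28,r1:Mul2,r2:-7,r3:5,r4:Add2,r5:-35
  c22: CDB Mul2=245  regs: r0:28,r1:245,r2:-7,r3:5,r4:Add2,r5:-35
  c23: -  regs: r0:28,r1:245,r2:-7,r3:5,r4:Add2,r5:-35
  c24: -  regs: r0:28,r1:245,r2:-7,r3:5,r4:Add2,r5:-35

STATUS = VALUE 28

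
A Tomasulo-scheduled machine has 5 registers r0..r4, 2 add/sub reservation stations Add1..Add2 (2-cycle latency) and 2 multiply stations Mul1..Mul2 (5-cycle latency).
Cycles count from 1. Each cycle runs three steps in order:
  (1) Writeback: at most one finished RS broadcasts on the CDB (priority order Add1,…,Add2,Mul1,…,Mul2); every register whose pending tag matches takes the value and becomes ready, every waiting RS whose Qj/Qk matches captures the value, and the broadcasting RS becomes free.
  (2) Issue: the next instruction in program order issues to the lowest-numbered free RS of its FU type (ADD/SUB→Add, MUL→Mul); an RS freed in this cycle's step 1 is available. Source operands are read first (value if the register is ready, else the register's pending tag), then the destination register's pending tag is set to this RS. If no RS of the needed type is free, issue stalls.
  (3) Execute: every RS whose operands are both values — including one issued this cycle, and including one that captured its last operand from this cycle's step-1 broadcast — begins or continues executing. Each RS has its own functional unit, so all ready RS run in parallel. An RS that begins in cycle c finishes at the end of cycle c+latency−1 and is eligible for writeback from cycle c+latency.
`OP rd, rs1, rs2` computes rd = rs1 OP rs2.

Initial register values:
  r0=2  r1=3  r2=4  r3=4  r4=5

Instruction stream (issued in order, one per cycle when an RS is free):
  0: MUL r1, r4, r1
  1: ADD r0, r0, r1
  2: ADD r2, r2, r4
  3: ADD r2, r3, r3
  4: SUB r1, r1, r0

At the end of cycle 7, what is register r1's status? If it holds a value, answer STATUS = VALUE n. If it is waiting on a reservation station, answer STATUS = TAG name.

cycle 1: issue MUL r1<-Mul1 // r0:2,r1:Mul1,r2:4,r3:4,r4:5
cycle 2: issue ADD r0<-Add1 // r0:Add1,r1:Mul1,r2:4,r3:4,r4:5
cycle 3: issue ADD r2<-Add2 // r0:Add1,r1:Mul1,r2:Add2,r3:4,r4:5
cycle 4: stall // r0:Add1,r1:Mul1,r2:Add2,r3:4,r4:5
cycle 5: CDB Add2=9; issue ADD r2<-Add2 // r0:Add1,r1:Mul1,r2:Add2,r3:4,r4:5
cycle 6: CDB Mul1=15; stall // r0:Add1,r1:15,r2:Add2,r3:4,r4:5
cycle 7: CDB Add2=8; issue SUB r1<-Add2 // r0:Add1,r1:Add2,r2:8,r3:4,r4:5

STATUS = TAG Add2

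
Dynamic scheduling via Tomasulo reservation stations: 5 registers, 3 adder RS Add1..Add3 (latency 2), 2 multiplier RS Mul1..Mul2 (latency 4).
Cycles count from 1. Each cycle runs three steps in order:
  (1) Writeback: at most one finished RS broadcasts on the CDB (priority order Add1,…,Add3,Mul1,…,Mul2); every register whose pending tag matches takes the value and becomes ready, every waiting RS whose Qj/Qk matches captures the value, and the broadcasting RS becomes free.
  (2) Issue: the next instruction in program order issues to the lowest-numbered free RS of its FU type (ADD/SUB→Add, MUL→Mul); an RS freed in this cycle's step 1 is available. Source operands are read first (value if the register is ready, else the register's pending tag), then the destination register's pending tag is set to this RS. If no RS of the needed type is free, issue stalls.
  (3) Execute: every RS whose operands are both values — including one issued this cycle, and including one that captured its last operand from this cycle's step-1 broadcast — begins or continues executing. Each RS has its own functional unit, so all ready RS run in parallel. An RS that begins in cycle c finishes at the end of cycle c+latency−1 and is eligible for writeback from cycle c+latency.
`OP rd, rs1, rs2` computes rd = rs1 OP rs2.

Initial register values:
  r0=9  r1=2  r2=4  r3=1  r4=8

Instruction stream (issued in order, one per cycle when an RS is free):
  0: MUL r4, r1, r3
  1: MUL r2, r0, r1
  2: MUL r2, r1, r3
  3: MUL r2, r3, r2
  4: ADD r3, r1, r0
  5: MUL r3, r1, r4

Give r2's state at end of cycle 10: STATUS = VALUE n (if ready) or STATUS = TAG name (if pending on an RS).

STATUS = TAG Mul2

cycle 1: issue MUL r4<-Mul1 // r0:9,r1:2,r2:4,r3:1,r4:Mul1
cycle 2: issue MUL r2<-Mul2 // r0:9,r1:2,r2:Mul2,r3:1,r4:Mul1
cycle 3: stall // r0:9,r1:2,r2:Mul2,r3:1,r4:Mul1
cycle 4: stall // r0:9,r1:2,r2:Mul2,r3:1,r4:Mul1
cycle 5: CDB Mul1=2; issue MUL r2<-Mul1 // r0:9,r1:2,r2:Mul1,r3:1,r4:2
cycle 6: CDB Mul2=18; issue MUL r2<-Mul2 // r0:9,r1:2,r2:Mul2,r3:1,r4:2
cycle 7: issue ADD r3<-Add1 // r0:9,r1:2,r2:Mul2,r3:Add1,r4:2
cycle 8: stall // r0:9,r1:2,r2:Mul2,r3:Add1,r4:2
cycle 9: CDB Add1=11; stall // r0:9,r1:2,r2:Mul2,r3:11,r4:2
cycle 10: CDB Mul1=2; issue MUL r3<-Mul1 // r0:9,r1:2,r2:Mul2,r3:Mul1,r4:2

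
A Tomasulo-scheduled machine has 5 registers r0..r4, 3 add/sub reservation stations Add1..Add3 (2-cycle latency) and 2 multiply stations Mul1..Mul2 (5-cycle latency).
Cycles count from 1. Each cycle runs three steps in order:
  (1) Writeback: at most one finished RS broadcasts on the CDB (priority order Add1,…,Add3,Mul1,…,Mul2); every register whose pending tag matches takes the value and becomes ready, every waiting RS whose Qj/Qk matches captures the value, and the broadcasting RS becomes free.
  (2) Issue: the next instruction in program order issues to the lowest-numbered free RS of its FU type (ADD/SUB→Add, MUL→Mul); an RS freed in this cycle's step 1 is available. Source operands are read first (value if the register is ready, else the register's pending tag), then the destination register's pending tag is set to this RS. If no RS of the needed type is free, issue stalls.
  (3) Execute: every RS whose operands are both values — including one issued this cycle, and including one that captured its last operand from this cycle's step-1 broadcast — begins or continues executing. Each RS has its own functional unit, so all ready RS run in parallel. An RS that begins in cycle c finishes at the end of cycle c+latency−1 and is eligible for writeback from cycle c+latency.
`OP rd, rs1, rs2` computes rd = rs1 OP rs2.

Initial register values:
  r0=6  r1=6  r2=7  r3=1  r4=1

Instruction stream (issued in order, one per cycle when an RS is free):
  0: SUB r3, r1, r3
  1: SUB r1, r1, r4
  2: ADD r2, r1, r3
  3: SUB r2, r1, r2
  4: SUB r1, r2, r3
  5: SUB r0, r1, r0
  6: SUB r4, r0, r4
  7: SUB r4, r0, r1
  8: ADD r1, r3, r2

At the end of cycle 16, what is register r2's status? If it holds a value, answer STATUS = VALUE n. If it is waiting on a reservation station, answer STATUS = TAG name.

STATUS = VALUE -5

  c1: issue SUB r3<-Add1  regs: r0:6,r1:6,r2:7,r3:Add1,r4:1
  c2: issue SUB r1<-Add2  regs: r0:6,r1:Add2,r2:7,r3:Add1,r4:1
  c3: CDB Add1=5; issue ADD r2<-Add1  regs: r0:6,r1:Add2,r2:Add1,r3:5,r4:1
  c4: CDB Add2=5; issue SUB r2<-Add2  regs: r0:6,r1:5,r2:Add2,r3:5,r4:1
  c5: issue SUB r1<-Add3  regs: r0:6,r1:Add3,r2:Add2,r3:5,r4:1
  c6: CDB Add1=10; issue SUB r0<-Add1  regs: r0:Add1,r1:Add3,r2:Add2,r3:5,r4:1
  c7: stall  regs: r0:Add1,r1:Add3,r2:Add2,r3:5,r4:1
  c8: CDB Add2=-5; issue SUB r4<-Add2  regs: r0:Add1,r1:Add3,r2:-5,r3:5,r4:Add2
  c9: stall  regs: r0:Add1,r1:Add3,r2:-5,r3:5,r4:Add2
  c10: CDB Add3=-10; issue SUB r4<-Add3  regs: r0:Add1,r1:-10,r2:-5,r3:5,r4:Add3
  c11: stall  regs: r0:Add1,r1:-10,r2:-5,r3:5,r4:Add3
  c12: CDB Add1=-16; issue ADD r1<-Add1  regs: r0:-16,r1:Add1,r2:-5,r3:5,r4:Add3
  c13: -  regs: r0:-16,r1:Add1,r2:-5,r3:5,r4:Add3
  c14: CDB Add1=0  regs: r0:-16,r1:0,r2:-5,r3:5,r4:Add3
  c15: CDB Add2=-17  regs: r0:-16,r1:0,r2:-5,r3:5,r4:Add3
  c16: CDB Add3=-6  regs: r0:-16,r1:0,r2:-5,r3:5,r4:-6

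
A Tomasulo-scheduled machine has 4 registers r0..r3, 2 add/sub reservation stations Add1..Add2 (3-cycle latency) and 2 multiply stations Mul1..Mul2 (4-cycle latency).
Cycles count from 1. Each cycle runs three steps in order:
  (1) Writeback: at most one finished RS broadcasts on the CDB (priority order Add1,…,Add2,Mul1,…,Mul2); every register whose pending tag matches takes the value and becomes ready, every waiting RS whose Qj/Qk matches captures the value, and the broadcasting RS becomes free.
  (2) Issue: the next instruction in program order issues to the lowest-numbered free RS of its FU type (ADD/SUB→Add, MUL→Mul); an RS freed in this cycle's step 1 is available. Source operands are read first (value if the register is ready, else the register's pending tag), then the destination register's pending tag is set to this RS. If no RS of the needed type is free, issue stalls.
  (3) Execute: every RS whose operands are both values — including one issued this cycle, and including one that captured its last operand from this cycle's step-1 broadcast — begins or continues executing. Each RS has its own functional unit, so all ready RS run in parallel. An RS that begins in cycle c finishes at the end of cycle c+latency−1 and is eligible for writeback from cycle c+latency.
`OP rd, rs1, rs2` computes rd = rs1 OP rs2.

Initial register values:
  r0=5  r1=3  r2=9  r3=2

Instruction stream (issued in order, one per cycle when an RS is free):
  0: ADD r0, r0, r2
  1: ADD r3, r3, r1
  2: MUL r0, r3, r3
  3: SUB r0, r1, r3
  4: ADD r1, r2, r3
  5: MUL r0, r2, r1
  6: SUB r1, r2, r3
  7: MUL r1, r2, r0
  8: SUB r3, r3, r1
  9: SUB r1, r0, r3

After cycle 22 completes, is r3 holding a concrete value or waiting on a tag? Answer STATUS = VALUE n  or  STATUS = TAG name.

STATUS = VALUE -1129

  c1: issue ADD r0<-Add1  regs: r0:Add1,r1:3,r2:9,r3:2
  c2: issue ADD r3<-Add2  regs: r0:Add1,r1:3,r2:9,r3:Add2
  c3: issue MUL r0<-Mul1  regs: r0:Mul1,r1:3,r2:9,r3:Add2
  c4: CDB Add1=14; issue SUB r0<-Add1  regs: r0:Add1,r1:3,r2:9,r3:Add2
  c5: CDB Add2=5; issue ADD r1<-Add2  regs: r0:Add1,r1:Add2,r2:9,r3:5
  c6: issue MUL r0<-Mul2  regs: r0:Mul2,r1:Add2,r2:9,r3:5
  c7: stall  regs: r0:Mul2,r1:Add2,r2:9,r3:5
  c8: CDB Add1=-2; issue SUB r1<-Add1  regs: r0:Mul2,r1:Add1,r2:9,r3:5
  c9: CDB Add2=14; stall  regs: r0:Mul2,r1:Add1,r2:9,r3:5
  c10: CDB Mul1=25; issue MUL r1<-Mul1  regs: r0:Mul2,r1:Mul1,r2:9,r3:5
  c11: CDB Add1=4; issue SUB r3<-Add1  regs: r0:Mul2,r1:Mul1,r2:9,r3:Add1
  c12: issue SUB r1<-Add2  regs: r0:Mul2,r1:Add2,r2:9,r3:Add1
  c13: CDB Mul2=126  regs: r0:126,r1:Add2,r2:9,r3:Add1
  c14: -  regs: r0:126,r1:Add2,r2:9,r3:Add1
  c15: -  regs: r0:126,r1:Add2,r2:9,r3:Add1
  c16: -  regs: r0:126,r1:Add2,r2:9,r3:Add1
  c17: CDB Mul1=1134  regs: r0:126,r1:Add2,r2:9,r3:Add1
  c18: -  regs: r0:126,r1:Add2,r2:9,r3:Add1
  c19: -  regs: r0:126,r1:Add2,r2:9,r3:Add1
  c20: CDB Add1=-1129  regs: r0:126,r1:Add2,r2:9,r3:-1129
  c21: -  regs: r0:126,r1:Add2,r2:9,r3:-1129
  c22: -  regs: r0:126,r1:Add2,r2:9,r3:-1129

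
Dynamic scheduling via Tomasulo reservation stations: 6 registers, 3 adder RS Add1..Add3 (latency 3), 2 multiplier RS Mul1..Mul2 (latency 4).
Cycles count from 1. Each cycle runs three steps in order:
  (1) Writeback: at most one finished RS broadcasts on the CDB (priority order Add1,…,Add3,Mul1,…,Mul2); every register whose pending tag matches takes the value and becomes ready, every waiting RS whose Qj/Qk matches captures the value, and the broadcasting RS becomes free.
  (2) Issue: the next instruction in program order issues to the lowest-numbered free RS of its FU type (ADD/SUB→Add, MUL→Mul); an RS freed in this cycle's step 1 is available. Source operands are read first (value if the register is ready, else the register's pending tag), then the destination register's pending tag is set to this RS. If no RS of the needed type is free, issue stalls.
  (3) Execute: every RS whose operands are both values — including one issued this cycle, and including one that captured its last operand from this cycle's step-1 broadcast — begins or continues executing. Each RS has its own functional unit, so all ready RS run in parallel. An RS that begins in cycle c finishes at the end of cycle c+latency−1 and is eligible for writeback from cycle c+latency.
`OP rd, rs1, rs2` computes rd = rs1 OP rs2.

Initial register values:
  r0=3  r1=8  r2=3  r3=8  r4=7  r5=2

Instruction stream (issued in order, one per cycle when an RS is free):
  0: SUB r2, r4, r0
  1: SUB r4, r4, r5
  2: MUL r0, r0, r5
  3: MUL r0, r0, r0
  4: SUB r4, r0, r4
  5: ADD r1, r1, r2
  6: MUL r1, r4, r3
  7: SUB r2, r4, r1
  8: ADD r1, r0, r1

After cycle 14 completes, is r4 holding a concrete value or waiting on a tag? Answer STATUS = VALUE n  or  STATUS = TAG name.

c1: issue SUB r2<-Add1 | r0:3,r1:8,r2:Add1,r3:8,r4:7,r5:2
c2: issue SUB r4<-Add2 | r0:3,r1:8,r2:Add1,r3:8,r4:Add2,r5:2
c3: issue MUL r0<-Mul1 | r0:Mul1,r1:8,r2:Add1,r3:8,r4:Add2,r5:2
c4: CDB Add1=4; issue MUL r0<-Mul2 | r0:Mul2,r1:8,r2:4,r3:8,r4:Add2,r5:2
c5: CDB Add2=5; issue SUB r4<-Add1 | r0:Mul2,r1:8,r2:4,r3:8,r4:Add1,r5:2
c6: issue ADD r1<-Add2 | r0:Mul2,r1:Add2,r2:4,r3:8,r4:Add1,r5:2
c7: CDB Mul1=6; issue MUL r1<-Mul1 | r0:Mul2,r1:Mul1,r2:4,r3:8,r4:Add1,r5:2
c8: issue SUB r2<-Add3 | r0:Mul2,r1:Mul1,r2:Add3,r3:8,r4:Add1,r5:2
c9: CDB Add2=12; issue ADD r1<-Add2 | r0:Mul2,r1:Add2,r2:Add3,r3:8,r4:Add1,r5:2
c10: - | r0:Mul2,r1:Add2,r2:Add3,r3:8,r4:Add1,r5:2
c11: CDB Mul2=36 | r0:36,r1:Add2,r2:Add3,r3:8,r4:Add1,r5:2
c12: - | r0:36,r1:Add2,r2:Add3,r3:8,r4:Add1,r5:2
c13: - | r0:36,r1:Add2,r2:Add3,r3:8,r4:Add1,r5:2
c14: CDB Add1=31 | r0:36,r1:Add2,r2:Add3,r3:8,r4:31,r5:2

STATUS = VALUE 31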